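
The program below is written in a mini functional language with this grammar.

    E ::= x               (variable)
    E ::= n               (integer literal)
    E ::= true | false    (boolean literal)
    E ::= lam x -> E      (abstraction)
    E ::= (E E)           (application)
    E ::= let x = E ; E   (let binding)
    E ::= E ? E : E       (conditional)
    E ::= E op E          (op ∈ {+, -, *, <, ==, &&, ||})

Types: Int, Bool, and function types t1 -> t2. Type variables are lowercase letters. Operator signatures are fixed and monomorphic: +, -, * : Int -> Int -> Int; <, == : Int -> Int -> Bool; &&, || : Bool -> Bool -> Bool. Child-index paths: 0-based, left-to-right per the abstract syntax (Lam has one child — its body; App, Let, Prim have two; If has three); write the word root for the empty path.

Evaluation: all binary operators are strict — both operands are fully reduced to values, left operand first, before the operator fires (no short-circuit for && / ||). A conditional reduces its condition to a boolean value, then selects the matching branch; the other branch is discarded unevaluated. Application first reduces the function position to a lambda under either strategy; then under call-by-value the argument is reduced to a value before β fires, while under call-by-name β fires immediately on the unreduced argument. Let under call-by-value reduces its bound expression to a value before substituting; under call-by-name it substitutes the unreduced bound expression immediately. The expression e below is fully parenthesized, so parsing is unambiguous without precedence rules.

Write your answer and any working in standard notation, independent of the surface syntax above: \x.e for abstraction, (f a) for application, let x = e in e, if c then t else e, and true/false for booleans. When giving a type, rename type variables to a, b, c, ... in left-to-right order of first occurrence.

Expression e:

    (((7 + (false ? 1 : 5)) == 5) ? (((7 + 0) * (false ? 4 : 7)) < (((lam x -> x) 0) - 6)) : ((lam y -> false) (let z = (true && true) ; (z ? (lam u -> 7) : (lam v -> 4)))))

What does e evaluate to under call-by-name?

Trace:
step 0: (if ((7 + (if false then 1 else 5)) == 5) then (((7 + 0) * (if false then 4 else 7)) < (((\x.x) 0) - 6)) else ((\y.false) (let z = (true && true) in (if z then (\u.7) else (\v.4)))))
step 1: [if@0.0.1] (if ((7 + 5) == 5) then (((7 + 0) * (if false then 4 else 7)) < (((\x.x) 0) - 6)) else ((\y.false) (let z = (true && true) in (if z then (\u.7) else (\v.4)))))
step 2: [delta@0.0] (if (12 == 5) then (((7 + 0) * (if false then 4 else 7)) < (((\x.x) 0) - 6)) else ((\y.false) (let z = (true && true) in (if z then (\u.7) else (\v.4)))))
step 3: [delta@0] (if false then (((7 + 0) * (if false then 4 else 7)) < (((\x.x) 0) - 6)) else ((\y.false) (let z = (true && true) in (if z then (\u.7) else (\v.4)))))
step 4: [if@root] ((\y.false) (let z = (true && true) in (if z then (\u.7) else (\v.4))))
step 5: [beta@root] false

Answer: false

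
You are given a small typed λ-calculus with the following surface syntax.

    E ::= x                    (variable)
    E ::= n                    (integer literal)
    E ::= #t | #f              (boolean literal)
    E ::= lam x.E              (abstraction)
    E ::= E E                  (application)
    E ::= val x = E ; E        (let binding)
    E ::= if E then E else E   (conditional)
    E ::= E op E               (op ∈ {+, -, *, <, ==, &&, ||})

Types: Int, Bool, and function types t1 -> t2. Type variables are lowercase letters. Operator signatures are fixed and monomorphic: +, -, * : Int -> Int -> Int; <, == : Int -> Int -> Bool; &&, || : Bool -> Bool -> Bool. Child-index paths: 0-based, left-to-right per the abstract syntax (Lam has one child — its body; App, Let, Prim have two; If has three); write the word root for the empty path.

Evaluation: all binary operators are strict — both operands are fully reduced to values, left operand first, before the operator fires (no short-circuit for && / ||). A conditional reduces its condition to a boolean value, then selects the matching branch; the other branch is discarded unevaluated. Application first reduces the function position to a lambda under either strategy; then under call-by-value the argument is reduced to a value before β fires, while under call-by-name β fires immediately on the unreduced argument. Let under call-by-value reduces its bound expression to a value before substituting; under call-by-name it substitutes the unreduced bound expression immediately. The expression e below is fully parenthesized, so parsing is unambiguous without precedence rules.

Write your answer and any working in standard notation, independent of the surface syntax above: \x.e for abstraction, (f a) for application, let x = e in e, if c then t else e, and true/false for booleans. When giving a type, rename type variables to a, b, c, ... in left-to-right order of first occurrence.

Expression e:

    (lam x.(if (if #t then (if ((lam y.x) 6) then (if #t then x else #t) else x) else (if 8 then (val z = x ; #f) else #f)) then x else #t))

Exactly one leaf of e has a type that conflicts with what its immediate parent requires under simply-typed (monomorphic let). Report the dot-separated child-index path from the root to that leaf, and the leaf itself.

Trace:
  unify Bool ~ Bool
x : a
\y._ : b -> a
  unify b -> a ~ Int -> c
  unify b ~ Int
  unify a ~ c
_ _ : c
  unify c ~ Bool
  unify Bool ~ Bool
x : Bool
  unify Bool ~ Bool
x : Bool
  unify Bool ~ Bool
  unify Int ~ Bool
  FAIL: mismatch Int ~ Bool

Answer: 0.0.2.0 : 8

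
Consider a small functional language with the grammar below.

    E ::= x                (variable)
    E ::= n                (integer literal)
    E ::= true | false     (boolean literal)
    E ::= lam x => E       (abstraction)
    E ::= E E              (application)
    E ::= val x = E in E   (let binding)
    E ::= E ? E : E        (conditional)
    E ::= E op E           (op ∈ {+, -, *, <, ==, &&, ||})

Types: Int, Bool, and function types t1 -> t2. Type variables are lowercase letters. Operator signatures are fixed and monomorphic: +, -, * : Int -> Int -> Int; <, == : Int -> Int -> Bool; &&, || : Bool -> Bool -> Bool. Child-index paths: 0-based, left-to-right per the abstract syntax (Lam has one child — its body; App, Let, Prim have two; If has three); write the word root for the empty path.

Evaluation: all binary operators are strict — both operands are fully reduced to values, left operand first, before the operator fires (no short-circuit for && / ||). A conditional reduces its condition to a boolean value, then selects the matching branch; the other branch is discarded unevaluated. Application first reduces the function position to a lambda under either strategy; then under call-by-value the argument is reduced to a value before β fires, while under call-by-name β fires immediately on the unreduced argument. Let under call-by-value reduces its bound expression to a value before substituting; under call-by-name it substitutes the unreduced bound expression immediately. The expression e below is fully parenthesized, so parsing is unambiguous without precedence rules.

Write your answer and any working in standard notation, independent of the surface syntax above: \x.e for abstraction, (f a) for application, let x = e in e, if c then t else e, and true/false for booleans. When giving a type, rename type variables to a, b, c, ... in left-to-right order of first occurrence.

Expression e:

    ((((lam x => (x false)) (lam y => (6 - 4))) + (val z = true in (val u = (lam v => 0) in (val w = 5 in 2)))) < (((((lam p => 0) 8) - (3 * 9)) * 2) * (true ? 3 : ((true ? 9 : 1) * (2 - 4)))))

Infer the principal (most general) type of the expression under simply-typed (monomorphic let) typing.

Derivation:
x : a
  unify a ~ Bool -> b
_ _ : b
\x._ : (Bool -> b) -> b
  unify Int ~ Int
  unify Int ~ Int
\y._ : c -> Int
  unify (Bool -> b) -> b ~ (c -> Int) -> d
  unify Bool -> b ~ c -> Int
  unify Bool ~ c
  unify b ~ Int
  unify Int ~ d
_ _ : Int
  unify Int ~ Int
let z : Bool
\v._ : e -> Int
let u : e -> Int
let w : Int
  unify Int ~ Int
  unify Int ~ Int
\p._ : f -> Int
  unify f -> Int ~ Int -> g
  unify f ~ Int
  unify Int ~ g
_ _ : Int
  unify Int ~ Int
  unify Int ~ Int
  unify Int ~ Int
  unify Int ~ Int
  unify Int ~ Int
  unify Int ~ Int
  unify Int ~ Int
  unify Bool ~ Bool
  unify Bool ~ Bool
  unify Int ~ Int
  unify Int ~ Int
  unify Int ~ Int
  unify Int ~ Int
  unify Int ~ Int
  unify Int ~ Int
  unify Int ~ Int
  unify Int ~ Int

Answer: Bool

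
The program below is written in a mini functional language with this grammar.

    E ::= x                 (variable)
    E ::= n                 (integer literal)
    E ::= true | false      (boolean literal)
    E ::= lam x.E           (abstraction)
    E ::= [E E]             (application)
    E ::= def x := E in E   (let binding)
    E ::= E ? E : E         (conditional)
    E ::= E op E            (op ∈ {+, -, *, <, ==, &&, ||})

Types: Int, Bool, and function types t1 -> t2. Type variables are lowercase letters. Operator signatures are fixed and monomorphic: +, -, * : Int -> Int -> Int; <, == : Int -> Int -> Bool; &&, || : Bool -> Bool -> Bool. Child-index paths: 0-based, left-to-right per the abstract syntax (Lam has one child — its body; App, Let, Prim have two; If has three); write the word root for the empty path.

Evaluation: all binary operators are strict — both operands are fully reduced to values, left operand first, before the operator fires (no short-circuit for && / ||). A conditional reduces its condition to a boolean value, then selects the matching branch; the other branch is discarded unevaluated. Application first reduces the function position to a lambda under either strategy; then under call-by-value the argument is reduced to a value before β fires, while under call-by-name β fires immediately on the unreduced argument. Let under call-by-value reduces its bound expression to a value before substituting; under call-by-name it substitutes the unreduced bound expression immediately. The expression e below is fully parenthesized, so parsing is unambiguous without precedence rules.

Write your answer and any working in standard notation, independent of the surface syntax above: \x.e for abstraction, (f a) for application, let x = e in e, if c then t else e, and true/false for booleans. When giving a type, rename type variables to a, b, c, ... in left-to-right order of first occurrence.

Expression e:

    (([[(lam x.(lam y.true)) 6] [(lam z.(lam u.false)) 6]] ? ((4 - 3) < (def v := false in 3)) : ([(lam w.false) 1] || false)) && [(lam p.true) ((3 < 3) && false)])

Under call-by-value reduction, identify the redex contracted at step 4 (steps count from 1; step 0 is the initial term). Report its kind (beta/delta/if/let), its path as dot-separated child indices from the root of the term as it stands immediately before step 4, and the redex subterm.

Answer: if at 0 : (if true then ((4 - 3) < (let v = false in 3)) else (((\w.false) 1) || false))

Working:
step 0: ((if (((\x.(\y.true)) 6) ((\z.(\u.false)) 6)) then ((4 - 3) < (let v = false in 3)) else (((\w.false) 1) || false)) && ((\p.true) ((3 < 3) && false)))
step 1: [beta@0.0.0] ((if ((\y.true) ((\z.(\u.false)) 6)) then ((4 - 3) < (let v = false in 3)) else (((\w.false) 1) || false)) && ((\p.true) ((3 < 3) && false)))
step 2: [beta@0.0.1] ((if ((\y.true) (\u.false)) then ((4 - 3) < (let v = false in 3)) else (((\w.false) 1) || false)) && ((\p.true) ((3 < 3) && false)))
step 3: [beta@0.0] ((if true then ((4 - 3) < (let v = false in 3)) else (((\w.false) 1) || false)) && ((\p.true) ((3 < 3) && false)))
step 4: [if@0] (((4 - 3) < (let v = false in 3)) && ((\p.true) ((3 < 3) && false)))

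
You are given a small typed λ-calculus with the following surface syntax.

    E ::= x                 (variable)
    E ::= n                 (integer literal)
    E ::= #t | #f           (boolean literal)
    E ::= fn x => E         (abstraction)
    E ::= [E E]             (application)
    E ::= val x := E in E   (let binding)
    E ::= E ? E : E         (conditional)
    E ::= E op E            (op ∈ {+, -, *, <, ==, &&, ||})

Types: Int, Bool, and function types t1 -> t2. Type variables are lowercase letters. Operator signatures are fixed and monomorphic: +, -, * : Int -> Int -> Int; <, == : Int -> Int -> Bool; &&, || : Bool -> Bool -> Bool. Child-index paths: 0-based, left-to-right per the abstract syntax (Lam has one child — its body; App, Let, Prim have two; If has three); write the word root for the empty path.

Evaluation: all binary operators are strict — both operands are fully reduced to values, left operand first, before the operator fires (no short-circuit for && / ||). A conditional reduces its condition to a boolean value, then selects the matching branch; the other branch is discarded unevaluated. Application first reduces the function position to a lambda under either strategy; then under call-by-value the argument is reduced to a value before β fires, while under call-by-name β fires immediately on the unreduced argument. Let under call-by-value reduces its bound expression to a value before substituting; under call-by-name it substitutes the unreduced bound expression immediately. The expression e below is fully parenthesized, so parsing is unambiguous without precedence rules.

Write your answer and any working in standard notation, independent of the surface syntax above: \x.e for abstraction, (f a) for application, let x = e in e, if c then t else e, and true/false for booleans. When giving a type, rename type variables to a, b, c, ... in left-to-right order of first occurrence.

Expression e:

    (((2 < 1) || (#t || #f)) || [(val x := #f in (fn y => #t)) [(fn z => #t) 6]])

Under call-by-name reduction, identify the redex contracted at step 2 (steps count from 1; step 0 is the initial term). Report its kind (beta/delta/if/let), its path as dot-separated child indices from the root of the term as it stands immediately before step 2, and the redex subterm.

Working:
step 0: (((2 < 1) || (true || false)) || ((let x = false in (\y.true)) ((\z.true) 6)))
step 1: [delta@0.0] ((false || (true || false)) || ((let x = false in (\y.true)) ((\z.true) 6)))
step 2: [delta@0.1] ((false || true) || ((let x = false in (\y.true)) ((\z.true) 6)))

Answer: delta at 0.1 : (true || false)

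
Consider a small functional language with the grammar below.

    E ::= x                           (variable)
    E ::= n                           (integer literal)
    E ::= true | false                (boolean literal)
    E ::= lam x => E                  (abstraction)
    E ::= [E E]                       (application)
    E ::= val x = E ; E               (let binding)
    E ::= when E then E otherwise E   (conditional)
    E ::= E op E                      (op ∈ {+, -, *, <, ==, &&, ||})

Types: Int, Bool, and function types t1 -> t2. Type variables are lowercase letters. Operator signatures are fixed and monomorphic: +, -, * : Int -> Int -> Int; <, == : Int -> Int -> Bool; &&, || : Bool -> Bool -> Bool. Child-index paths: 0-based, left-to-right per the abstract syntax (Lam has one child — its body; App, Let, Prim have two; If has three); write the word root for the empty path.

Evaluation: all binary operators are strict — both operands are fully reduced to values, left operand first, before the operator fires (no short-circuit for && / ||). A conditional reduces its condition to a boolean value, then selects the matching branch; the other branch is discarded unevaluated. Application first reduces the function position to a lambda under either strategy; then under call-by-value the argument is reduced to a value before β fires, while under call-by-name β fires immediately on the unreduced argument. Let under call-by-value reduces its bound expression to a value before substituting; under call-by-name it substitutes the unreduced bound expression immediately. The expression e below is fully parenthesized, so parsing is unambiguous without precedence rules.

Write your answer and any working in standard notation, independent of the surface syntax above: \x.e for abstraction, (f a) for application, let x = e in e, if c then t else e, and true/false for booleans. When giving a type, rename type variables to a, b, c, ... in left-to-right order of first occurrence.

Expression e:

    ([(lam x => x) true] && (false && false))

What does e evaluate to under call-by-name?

Answer: false

Derivation:
step 0: (((\x.x) true) && (false && false))
step 1: [beta@0] (true && (false && false))
step 2: [delta@1] (true && false)
step 3: [delta@root] false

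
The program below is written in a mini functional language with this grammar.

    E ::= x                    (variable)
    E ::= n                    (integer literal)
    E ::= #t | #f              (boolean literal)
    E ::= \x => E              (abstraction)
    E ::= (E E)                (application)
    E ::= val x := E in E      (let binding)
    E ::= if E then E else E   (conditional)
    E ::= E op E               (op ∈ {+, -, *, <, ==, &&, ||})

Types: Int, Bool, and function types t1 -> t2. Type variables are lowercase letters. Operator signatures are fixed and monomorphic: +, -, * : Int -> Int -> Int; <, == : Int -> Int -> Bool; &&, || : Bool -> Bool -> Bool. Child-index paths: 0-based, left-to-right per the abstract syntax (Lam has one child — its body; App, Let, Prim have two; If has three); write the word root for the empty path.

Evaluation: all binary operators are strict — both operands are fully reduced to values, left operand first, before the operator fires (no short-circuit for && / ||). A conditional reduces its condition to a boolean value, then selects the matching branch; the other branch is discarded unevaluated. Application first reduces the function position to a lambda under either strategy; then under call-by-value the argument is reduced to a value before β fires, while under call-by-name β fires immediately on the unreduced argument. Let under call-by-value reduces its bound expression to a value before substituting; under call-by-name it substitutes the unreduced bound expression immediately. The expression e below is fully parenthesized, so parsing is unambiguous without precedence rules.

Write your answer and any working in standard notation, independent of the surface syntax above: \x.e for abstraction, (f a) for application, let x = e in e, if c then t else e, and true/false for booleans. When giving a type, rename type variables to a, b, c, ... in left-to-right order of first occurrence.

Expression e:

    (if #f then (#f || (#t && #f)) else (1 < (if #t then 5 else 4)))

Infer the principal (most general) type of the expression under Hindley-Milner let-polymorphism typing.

Answer: Bool

Working:
  unify Bool ~ Bool
  unify Bool ~ Bool
  unify Bool ~ Bool
  unify Bool ~ Bool
  unify Bool ~ Bool
  unify Int ~ Int
  unify Bool ~ Bool
  unify Int ~ Int
  unify Int ~ Int
  unify Bool ~ Bool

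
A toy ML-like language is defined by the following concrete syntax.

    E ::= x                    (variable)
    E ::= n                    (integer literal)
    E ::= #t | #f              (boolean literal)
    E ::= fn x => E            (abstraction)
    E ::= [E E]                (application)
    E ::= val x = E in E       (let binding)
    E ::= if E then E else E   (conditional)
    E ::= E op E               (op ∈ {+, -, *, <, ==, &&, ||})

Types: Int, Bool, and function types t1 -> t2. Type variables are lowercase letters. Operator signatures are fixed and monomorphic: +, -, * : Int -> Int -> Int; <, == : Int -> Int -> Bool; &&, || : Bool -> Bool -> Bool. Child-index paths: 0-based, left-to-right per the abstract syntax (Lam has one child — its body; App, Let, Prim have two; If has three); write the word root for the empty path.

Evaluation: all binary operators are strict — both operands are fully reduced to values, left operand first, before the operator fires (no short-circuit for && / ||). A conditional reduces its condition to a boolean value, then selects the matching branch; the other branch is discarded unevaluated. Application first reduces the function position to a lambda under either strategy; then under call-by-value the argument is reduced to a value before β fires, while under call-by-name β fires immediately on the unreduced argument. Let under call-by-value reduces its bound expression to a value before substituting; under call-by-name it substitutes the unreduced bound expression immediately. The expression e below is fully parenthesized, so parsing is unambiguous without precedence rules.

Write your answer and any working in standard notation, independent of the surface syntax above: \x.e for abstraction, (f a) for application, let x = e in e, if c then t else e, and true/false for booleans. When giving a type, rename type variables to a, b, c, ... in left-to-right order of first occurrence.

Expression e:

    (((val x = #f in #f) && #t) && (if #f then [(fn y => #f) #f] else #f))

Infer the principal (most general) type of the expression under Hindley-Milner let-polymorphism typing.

Answer: Bool

Working:
let x : Bool
  unify Bool ~ Bool
  unify Bool ~ Bool
  unify Bool ~ Bool
  unify Bool ~ Bool
\y._ : a -> Bool
  unify a -> Bool ~ Bool -> b
  unify a ~ Bool
  unify Bool ~ b
_ _ : Bool
  unify Bool ~ Bool
  unify Bool ~ Bool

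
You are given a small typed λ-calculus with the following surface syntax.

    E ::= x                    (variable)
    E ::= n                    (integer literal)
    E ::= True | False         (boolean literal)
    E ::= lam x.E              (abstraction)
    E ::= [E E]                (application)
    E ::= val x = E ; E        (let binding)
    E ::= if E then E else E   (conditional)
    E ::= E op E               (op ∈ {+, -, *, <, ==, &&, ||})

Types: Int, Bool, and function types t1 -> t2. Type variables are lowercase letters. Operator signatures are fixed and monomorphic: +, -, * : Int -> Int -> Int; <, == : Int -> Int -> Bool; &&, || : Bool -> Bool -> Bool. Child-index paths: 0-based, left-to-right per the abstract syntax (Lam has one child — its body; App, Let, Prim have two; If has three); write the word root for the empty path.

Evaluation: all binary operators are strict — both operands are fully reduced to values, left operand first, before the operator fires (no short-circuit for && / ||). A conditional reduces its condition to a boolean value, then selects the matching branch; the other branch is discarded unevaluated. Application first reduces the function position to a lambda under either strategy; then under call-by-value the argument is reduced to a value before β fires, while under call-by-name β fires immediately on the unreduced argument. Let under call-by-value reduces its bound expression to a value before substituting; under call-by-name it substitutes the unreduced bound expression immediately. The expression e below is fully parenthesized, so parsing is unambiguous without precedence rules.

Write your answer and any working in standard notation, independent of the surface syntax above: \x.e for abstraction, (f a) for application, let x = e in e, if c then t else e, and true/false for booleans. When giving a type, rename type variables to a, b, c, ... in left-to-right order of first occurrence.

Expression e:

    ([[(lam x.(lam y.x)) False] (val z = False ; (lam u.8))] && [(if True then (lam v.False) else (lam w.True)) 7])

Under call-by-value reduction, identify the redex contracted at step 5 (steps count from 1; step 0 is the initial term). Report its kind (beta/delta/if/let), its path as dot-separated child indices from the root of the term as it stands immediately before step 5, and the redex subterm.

Trace:
step 0: ((((\x.(\y.x)) false) (let z = false in (\u.8))) && ((if true then (\v.false) else (\w.true)) 7))
step 1: [beta@0.0] (((\y.false) (let z = false in (\u.8))) && ((if true then (\v.false) else (\w.true)) 7))
step 2: [let@0.1] (((\y.false) (\u.8)) && ((if true then (\v.false) else (\w.true)) 7))
step 3: [beta@0] (false && ((if true then (\v.false) else (\w.true)) 7))
step 4: [if@1.0] (false && ((\v.false) 7))
step 5: [beta@1] (false && false)

Answer: beta at 1 : ((\v.false) 7)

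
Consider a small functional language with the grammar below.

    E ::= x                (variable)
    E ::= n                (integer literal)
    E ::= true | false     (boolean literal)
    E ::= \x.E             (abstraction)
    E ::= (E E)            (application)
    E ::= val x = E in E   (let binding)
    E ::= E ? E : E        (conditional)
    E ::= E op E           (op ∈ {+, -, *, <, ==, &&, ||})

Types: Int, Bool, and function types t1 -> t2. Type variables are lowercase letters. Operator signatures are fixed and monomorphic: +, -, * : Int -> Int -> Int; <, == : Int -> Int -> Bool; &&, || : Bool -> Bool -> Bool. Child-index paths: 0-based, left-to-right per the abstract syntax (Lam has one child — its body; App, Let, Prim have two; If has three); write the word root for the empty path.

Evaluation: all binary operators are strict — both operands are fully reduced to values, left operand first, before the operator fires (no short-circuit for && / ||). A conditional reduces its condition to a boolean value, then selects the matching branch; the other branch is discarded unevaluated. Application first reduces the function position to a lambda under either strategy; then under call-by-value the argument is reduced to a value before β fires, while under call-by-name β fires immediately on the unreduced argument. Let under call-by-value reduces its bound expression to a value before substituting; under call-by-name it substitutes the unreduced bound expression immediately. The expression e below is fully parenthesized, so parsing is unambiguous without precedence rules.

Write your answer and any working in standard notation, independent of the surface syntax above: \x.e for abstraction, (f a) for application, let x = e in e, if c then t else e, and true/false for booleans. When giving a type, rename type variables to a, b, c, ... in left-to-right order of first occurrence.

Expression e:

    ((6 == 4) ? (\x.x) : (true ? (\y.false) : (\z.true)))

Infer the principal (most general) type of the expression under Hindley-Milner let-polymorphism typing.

Answer: Bool -> Bool

Trace:
  unify Int ~ Int
  unify Int ~ Int
  unify Bool ~ Bool
x : a
\x._ : a -> a
  unify Bool ~ Bool
\y._ : b -> Bool
\z._ : c -> Bool
  unify b -> Bool ~ c -> Bool
  unify b ~ c
  unify Bool ~ Bool
  unify a -> a ~ c -> Bool
  unify a ~ c
  unify c ~ Bool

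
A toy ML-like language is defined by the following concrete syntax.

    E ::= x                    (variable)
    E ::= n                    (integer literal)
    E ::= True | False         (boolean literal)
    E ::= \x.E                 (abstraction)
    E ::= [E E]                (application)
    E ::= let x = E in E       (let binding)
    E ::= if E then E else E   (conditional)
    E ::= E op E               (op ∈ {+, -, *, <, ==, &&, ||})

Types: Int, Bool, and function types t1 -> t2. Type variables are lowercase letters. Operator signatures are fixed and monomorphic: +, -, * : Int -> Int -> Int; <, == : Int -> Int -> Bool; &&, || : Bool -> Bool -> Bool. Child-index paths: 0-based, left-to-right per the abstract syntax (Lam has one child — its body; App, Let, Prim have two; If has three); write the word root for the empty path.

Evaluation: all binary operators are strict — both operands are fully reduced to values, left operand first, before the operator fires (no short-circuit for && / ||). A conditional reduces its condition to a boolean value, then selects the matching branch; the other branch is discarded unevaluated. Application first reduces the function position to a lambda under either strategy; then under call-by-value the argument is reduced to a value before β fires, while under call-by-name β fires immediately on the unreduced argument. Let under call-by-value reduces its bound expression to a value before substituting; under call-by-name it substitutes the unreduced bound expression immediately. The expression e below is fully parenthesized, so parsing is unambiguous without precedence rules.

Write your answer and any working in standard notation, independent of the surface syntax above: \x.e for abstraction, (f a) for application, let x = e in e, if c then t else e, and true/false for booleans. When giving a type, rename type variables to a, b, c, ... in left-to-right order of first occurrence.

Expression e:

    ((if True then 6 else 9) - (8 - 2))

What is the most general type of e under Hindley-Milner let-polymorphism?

Working:
  unify Bool ~ Bool
  unify Int ~ Int
  unify Int ~ Int
  unify Int ~ Int
  unify Int ~ Int
  unify Int ~ Int

Answer: Int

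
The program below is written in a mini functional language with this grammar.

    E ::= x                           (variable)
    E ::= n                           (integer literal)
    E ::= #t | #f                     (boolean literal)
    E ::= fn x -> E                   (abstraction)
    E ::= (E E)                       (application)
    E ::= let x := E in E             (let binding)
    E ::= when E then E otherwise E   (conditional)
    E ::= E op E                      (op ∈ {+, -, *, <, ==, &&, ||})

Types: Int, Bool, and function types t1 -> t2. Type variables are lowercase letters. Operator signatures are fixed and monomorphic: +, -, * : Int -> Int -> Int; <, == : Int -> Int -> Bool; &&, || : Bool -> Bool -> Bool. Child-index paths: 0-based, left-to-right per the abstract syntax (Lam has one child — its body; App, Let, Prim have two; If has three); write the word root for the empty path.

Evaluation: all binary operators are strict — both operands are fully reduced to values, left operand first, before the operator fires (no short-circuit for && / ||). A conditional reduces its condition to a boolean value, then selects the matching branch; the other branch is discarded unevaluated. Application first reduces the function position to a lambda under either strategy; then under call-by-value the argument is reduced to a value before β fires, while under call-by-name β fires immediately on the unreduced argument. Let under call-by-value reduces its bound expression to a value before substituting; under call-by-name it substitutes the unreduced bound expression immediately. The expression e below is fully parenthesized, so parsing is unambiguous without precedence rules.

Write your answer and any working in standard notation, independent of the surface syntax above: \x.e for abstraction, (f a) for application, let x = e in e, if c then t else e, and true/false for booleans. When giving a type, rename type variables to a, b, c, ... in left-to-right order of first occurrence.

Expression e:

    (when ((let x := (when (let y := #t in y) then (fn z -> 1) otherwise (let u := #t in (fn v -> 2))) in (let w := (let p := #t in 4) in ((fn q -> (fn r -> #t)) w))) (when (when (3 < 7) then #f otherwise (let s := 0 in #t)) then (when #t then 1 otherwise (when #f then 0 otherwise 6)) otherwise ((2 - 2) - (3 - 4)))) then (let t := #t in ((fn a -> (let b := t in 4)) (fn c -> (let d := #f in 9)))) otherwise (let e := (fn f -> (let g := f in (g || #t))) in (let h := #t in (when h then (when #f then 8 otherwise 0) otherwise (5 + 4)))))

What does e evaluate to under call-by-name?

Answer: 4

Derivation:
step 0: (if ((let x = (if (let y = true in y) then (\z.1) else (let u = true in (\v.2))) in (let w = (let p = true in 4) in ((\q.(\r.true)) w))) (if (if (3 < 7) then false else (let s = 0 in true)) then (if true then 1 else (if false then 0 else 6)) else ((2 - 2) - (3 - 4)))) then (let t = true in ((\a.(let b = t in 4)) (\c.(let d = false in 9)))) else (let e = (\f.(let g = f in (g || true))) in (let h = true in (if h then (if false then 8 else 0) else (5 + 4)))))
step 1: [let@0.0] (if ((let w = (let p = true in 4) in ((\q.(\r.true)) w)) (if (if (3 < 7) then false else (let s = 0 in true)) then (if true then 1 else (if false then 0 else 6)) else ((2 - 2) - (3 - 4)))) then (let t = true in ((\a.(let b = t in 4)) (\c.(let d = false in 9)))) else (let e = (\f.(let g = f in (g || true))) in (let h = true in (if h then (if false then 8 else 0) else (5 + 4)))))
step 2: [let@0.0] (if (((\q.(\r.true)) (let p = true in 4)) (if (if (3 < 7) then false else (let s = 0 in true)) then (if true then 1 else (if false then 0 else 6)) else ((2 - 2) - (3 - 4)))) then (let t = true in ((\a.(let b = t in 4)) (\c.(let d = false in 9)))) else (let e = (\f.(let g = f in (g || true))) in (let h = true in (if h then (if false then 8 else 0) else (5 + 4)))))
step 3: [beta@0.0] (if ((\r.true) (if (if (3 < 7) then false else (let s = 0 in true)) then (if true then 1 else (if false then 0 else 6)) else ((2 - 2) - (3 - 4)))) then (let t = true in ((\a.(let b = t in 4)) (\c.(let d = false in 9)))) else (let e = (\f.(let g = f in (g || true))) in (let h = true in (if h then (if false then 8 else 0) else (5 + 4)))))
step 4: [beta@0] (if true then (let t = true in ((\a.(let b = t in 4)) (\c.(let d = false in 9)))) else (let e = (\f.(let g = f in (g || true))) in (let h = true in (if h then (if false then 8 else 0) else (5 + 4)))))
step 5: [if@root] (let t = true in ((\a.(let b = t in 4)) (\c.(let d = false in 9))))
step 6: [let@root] ((\a.(let b = true in 4)) (\c.(let d = false in 9)))
step 7: [beta@root] (let b = true in 4)
step 8: [let@root] 4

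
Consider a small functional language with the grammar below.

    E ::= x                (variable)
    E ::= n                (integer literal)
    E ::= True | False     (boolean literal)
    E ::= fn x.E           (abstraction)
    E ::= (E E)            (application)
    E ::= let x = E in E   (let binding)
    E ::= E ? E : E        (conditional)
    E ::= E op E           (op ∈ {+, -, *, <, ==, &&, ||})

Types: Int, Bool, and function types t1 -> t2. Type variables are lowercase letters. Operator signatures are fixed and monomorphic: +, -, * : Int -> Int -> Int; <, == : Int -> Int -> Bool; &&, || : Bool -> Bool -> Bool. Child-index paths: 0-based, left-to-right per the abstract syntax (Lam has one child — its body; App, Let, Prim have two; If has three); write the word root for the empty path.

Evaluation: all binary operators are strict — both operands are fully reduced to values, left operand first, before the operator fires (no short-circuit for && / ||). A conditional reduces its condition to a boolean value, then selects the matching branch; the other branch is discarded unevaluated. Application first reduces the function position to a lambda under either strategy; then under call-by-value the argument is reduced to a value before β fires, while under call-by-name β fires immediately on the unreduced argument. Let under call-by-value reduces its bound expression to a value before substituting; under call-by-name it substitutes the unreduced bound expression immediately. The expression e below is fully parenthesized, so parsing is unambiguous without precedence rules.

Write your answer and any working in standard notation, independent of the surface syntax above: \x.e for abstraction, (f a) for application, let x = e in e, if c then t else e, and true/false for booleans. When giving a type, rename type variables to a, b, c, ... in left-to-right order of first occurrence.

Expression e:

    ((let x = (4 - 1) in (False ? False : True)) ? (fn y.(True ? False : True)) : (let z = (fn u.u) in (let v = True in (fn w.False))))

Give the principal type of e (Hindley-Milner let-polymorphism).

Answer: a -> Bool

Working:
  unify Int ~ Int
  unify Int ~ Int
let x : Int
  unify Bool ~ Bool
  unify Bool ~ Bool
  unify Bool ~ Bool
  unify Bool ~ Bool
  unify Bool ~ Bool
\y._ : a -> Bool
u : b
\u._ : b -> b
let z : forall. b -> b
let v : Bool
\w._ : c -> Bool
  unify a -> Bool ~ c -> Bool
  unify a ~ c
  unify Bool ~ Bool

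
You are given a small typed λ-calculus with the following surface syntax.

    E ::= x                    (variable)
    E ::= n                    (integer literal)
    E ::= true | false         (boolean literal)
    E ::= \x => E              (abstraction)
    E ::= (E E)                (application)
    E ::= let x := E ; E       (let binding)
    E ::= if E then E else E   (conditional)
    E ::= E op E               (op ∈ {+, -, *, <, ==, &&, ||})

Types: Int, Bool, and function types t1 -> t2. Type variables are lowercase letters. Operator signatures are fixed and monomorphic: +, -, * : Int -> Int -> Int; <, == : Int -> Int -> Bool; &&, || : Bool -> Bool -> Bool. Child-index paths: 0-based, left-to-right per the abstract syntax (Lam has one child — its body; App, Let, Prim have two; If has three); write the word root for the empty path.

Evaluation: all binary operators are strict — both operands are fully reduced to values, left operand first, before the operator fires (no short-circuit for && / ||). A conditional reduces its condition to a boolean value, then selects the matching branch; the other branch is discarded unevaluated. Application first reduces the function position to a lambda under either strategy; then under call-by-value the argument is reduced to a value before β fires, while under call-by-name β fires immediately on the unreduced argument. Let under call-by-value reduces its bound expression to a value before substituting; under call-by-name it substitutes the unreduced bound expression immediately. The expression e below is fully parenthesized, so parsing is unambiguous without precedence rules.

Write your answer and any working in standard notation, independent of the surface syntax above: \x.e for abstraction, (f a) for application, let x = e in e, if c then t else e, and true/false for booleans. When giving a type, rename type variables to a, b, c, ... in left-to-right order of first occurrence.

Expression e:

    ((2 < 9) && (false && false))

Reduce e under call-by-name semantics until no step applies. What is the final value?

Answer: false

Derivation:
step 0: ((2 < 9) && (false && false))
step 1: [delta@0] (true && (false && false))
step 2: [delta@1] (true && false)
step 3: [delta@root] false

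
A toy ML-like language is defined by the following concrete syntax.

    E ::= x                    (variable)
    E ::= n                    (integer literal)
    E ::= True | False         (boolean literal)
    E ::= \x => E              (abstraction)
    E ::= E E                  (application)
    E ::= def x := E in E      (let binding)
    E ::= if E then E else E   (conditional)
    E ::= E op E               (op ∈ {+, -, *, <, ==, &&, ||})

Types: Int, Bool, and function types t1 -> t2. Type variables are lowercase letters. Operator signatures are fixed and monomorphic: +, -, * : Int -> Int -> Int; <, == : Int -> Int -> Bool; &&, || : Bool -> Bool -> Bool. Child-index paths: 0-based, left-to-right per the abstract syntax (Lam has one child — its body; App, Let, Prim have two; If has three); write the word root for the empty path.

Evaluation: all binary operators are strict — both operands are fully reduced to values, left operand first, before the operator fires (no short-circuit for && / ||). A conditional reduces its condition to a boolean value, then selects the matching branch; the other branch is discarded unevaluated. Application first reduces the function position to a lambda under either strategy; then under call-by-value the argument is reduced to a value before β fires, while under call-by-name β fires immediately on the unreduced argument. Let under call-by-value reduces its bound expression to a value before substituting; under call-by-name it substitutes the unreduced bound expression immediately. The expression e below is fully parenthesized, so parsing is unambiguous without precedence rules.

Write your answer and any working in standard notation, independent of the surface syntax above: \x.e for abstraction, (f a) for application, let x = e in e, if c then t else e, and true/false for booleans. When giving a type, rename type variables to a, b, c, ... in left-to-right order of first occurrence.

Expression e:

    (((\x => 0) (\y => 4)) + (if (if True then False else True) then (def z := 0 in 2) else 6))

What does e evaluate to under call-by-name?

Answer: 6

Derivation:
step 0: (((\x.0) (\y.4)) + (if (if true then false else true) then (let z = 0 in 2) else 6))
step 1: [beta@0] (0 + (if (if true then false else true) then (let z = 0 in 2) else 6))
step 2: [if@1.0] (0 + (if false then (let z = 0 in 2) else 6))
step 3: [if@1] (0 + 6)
step 4: [delta@root] 6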